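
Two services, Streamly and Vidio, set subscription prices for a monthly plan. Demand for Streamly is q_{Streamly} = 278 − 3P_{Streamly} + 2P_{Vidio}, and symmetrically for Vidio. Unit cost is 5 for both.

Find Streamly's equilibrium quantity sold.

Streamly's profit: π = (P_{Streamly} − 5)(278 − 3P_{Streamly} + 2P_{Vidio}).
∂π/∂P_{Streamly} = 293 − 6P_{Streamly} + 2P_{Vidio} = 0 ⇒ P_{Streamly} = 293/6 + (1/3)P_{Vidio}.
The game is symmetric, so in equilibrium P_{Vidio} = P_{Streamly}: the reaction function gives (2/3)P_{Streamly} = 293/6, hence P_{Streamly} = 73.25.
q_{Streamly} = 278 − 3·73.25 + 2·73.25 = 204.75.

204.75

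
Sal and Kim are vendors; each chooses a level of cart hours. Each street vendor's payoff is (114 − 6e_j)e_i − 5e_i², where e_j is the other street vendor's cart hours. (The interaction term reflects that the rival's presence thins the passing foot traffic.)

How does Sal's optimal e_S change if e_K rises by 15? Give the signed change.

Sal's payoff is (114 − 6e_K)e_S − 5e_S².
∂π/∂e_S = 114 − 6e_K − 10e_S = 0, so e_S = 11.4 − 0.6e_K.
The reaction-function slope is −0.6, so a 15-unit rise in e_K moves e_S by −0.6 × 15 = −9. Sal's best response falls — the actions are strategic substitutes.

-9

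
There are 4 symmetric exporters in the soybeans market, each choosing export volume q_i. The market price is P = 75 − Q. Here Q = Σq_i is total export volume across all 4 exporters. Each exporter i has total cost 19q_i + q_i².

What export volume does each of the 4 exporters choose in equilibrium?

A representative exporter's profit is π_i = q_i(75 − Q) − 19q_i − q_i², with Q = q_i + Σ_{j≠i} q_j.
First-order condition: 56 − 4q_i − Σ_{j≠i} q_j = 0.
With identical exporters, set every q_j = q: then 56 − 4q − 3q = 0, i.e. q = 56/7 = 8.

8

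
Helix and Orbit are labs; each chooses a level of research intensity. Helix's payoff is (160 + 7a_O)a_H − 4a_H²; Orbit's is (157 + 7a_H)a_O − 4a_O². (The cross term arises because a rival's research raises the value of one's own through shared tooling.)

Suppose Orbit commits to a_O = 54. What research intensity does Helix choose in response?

Expanding Helix's payoff: 160a_H + 7a_Oa_H − 4a_H².
∂π/∂a_H = 160 + 7a_O − 8a_H = 0, so a_H = 20 + 0.875a_O.
At a_O = 54: a_H = 20 + 0.875·54 = 67.25.

67.25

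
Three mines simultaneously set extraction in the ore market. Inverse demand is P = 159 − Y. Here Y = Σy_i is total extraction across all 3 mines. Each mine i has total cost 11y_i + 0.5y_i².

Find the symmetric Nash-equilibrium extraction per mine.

29.6

A representative mine's profit is π_i = y_i(159 − Y) − 11y_i − 0.5y_i², with Y = y_i + Σ_{j≠i} y_j.
First-order condition: 148 − 3y_i − Σ_{j≠i} y_j = 0.
In a symmetric equilibrium every mine chooses the same y, so Σ_{j≠i} y_j = 2y. The condition becomes 148 − 5y = 0, giving y = 148/5 = 29.6.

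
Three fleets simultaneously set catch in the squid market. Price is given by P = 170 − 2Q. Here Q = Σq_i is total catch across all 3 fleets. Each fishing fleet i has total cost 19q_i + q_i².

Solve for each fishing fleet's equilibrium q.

A representative fishing fleet's profit is π_i = q_i(170 − 2Q) − 19q_i − q_i², with Q = q_i + Σ_{j≠i} q_j.
First-order condition: 151 − 6q_i − 2Σ_{j≠i} q_j = 0.
With identical fishing fleets, set every q_j = q: then 151 − 6q − 4q = 0, i.e. q = 151/10 = 15.1.

15.1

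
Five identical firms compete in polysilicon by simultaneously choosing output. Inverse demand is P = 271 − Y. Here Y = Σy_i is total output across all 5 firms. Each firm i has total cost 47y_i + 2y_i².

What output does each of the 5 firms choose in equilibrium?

A representative firm's profit is π_i = y_i(271 − Y) − 47y_i − 2y_i², with Y = y_i + Σ_{j≠i} y_j.
First-order condition: 224 − 6y_i − Σ_{j≠i} y_j = 0.
Imposing symmetry (y_j = y for all j) turns Σ_{j≠i} y_j into 4y, so 224 = 10y and y = 22.4.

22.4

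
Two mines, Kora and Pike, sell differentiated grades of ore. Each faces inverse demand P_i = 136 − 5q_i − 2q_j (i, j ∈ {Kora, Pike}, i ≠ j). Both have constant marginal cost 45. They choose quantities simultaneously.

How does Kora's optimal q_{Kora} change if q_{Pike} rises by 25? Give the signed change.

Mine Kora's profit: π = q_{Kora}(136 − 5q_{Kora} − 2q_{Pike}) − 45q_{Kora}.
∂π/∂q_{Kora} = 91 − 10q_{Kora} − 2q_{Pike} = 0 ⇒ q_{Kora} = 9.1 − 0.2q_{Pike}.
The reaction-function slope is −0.2, so a 25-unit rise in q_{Pike} moves q_{Kora} by −0.2 × 25 = −5. Kora's best response falls — the actions are strategic substitutes.

-5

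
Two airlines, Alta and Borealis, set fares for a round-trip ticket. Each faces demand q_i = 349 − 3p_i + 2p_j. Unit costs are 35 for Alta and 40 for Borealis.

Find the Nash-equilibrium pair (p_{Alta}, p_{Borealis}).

114.4375, 116.3125

Alta's profit: π = (p_{Alta} − 35)(349 − 3p_{Alta} + 2p_{Borealis}).
∂π/∂p_{Alta} = 454 − 6p_{Alta} + 2p_{Borealis} = 0 ⇒ p_{Alta} = 227/3 + (1/3)p_{Borealis}.
Similarly p_{Borealis} = 469/6 + (1/3)p_{Alta}.
Substituting the second reaction function into the first: p_{Alta} = 227/3 + (1/3)(469/6 + (1/3)p_{Alta}), which gives (8/9)p_{Alta} = 1831/18 ⇒ p_{Alta} = 114.4375.
Then p_{Borealis} = 469/6 + (1/3)·114.4375 = 116.3125.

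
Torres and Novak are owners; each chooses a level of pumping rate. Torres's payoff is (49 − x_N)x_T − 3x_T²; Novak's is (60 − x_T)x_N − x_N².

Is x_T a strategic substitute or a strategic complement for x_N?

strategic substitutes

Expanding Torres's payoff: 49x_T − x_Nx_T − 3x_T².
∂π/∂x_T = 49 − x_N − 6x_T = 0, so x_T = 49/6 − (1/6)x_N.
The best-response slope dx_T/dx_N = −1/6 < 0: the reaction function is downward-sloping, so the choices are strategic substitutes.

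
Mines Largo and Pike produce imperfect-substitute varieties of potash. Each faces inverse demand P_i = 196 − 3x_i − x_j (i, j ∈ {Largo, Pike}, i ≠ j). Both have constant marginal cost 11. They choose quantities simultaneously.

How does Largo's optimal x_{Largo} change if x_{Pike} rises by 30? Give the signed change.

Mine Largo's profit: π = x_{Largo}(196 − 3x_{Largo} − x_{Pike}) − 11x_{Largo}.
∂π/∂x_{Largo} = 185 − 6x_{Largo} − x_{Pike} = 0 ⇒ x_{Largo} = 185/6 − (1/6)x_{Pike}.
The reaction-function slope is −1/6, so a 30-unit rise in x_{Pike} moves x_{Largo} by −1/6 × 30 = −5. Largo's best response falls — the actions are strategic substitutes.

-5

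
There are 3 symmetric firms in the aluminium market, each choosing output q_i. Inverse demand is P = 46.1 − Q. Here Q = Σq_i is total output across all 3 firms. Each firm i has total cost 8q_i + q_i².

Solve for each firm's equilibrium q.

6.35

A representative firm's profit is π_i = q_i(46.1 − Q) − 8q_i − q_i², with Q = q_i + Σ_{j≠i} q_j.
First-order condition: 38.1 − 4q_i − Σ_{j≠i} q_j = 0.
In a symmetric equilibrium every firm chooses the same q, so Σ_{j≠i} q_j = 2q. The condition becomes 38.1 − 6q = 0, giving q = 38.1/6 = 6.35.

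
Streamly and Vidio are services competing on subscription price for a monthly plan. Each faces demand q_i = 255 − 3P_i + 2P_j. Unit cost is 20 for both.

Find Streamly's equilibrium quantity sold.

176.25

Streamly's profit: π = (P_{Streamly} − 20)(255 − 3P_{Streamly} + 2P_{Vidio}).
∂π/∂P_{Streamly} = 315 − 6P_{Streamly} + 2P_{Vidio} = 0 ⇒ P_{Streamly} = 52.5 + (1/3)P_{Vidio}.
By symmetry P_{Vidio} = P_{Streamly}; substituting into the reaction function, (2/3)P_{Streamly} = 52.5 and P_{Streamly} = 78.75.
q_{Streamly} = 255 − 3·78.75 + 2·78.75 = 176.25.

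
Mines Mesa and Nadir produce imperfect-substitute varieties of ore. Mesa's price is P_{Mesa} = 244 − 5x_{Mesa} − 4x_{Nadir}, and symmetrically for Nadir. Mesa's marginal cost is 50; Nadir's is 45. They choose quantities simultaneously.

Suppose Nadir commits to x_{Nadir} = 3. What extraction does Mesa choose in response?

18.2

Mine Mesa's profit: π = x_{Mesa}(244 − 5x_{Mesa} − 4x_{Nadir}) − 50x_{Mesa}.
∂π/∂x_{Mesa} = 194 − 10x_{Mesa} − 4x_{Nadir} = 0 ⇒ x_{Mesa} = 19.4 − 0.4x_{Nadir}.
At x_{Nadir} = 3: x_{Mesa} = 19.4 − 0.4·3 = 18.2.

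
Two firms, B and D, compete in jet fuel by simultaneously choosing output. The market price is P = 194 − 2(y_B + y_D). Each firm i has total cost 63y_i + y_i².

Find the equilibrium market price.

128.5

Firm B's profit: π = y_B(194 − 2(y_B + y_D)) − 63y_B − y_B².
∂π/∂y_B = 131 − 6y_B − 2y_D = 0, so y_B = 131/6 − (1/3)y_D.
The game is symmetric, so in equilibrium y_D = y_B: the reaction function gives (4/3)y_B = 131/6, hence y_B = 16.375.
Equilibrium price: P = 194 − 2·32.75 = 128.5.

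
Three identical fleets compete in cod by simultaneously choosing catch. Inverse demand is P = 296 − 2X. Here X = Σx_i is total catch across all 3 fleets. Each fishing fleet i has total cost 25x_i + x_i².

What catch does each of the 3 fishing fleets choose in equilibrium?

27.1

A representative fishing fleet's profit is π_i = x_i(296 − 2X) − 25x_i − x_i², with X = x_i + Σ_{j≠i} x_j.
First-order condition: 271 − 6x_i − 2Σ_{j≠i} x_j = 0.
In a symmetric equilibrium every fishing fleet chooses the same x, so Σ_{j≠i} x_j = 2x. The condition becomes 271 − 10x = 0, giving x = 271/10 = 27.1.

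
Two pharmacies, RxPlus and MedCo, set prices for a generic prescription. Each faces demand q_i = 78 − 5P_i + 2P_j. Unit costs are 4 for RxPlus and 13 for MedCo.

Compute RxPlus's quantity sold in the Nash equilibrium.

RxPlus's profit: π = (P_{RxPlus} − 4)(78 − 5P_{RxPlus} + 2P_{MedCo}).
∂π/∂P_{RxPlus} = 98 − 10P_{RxPlus} + 2P_{MedCo} = 0 ⇒ P_{RxPlus} = 9.8 + 0.2P_{MedCo}.
Similarly P_{MedCo} = 14.3 + 0.2P_{RxPlus}.
Substituting the second reaction function into the first: P_{RxPlus} = 9.8 + 0.2(14.3 + 0.2P_{RxPlus}), which gives 0.96P_{RxPlus} = 12.66 ⇒ P_{RxPlus} = 13.1875.
Then P_{MedCo} = 14.3 + 0.2·13.1875 = 16.9375.
q_{RxPlus} = 78 − 5·13.1875 + 2·16.9375 = 45.9375.

45.9375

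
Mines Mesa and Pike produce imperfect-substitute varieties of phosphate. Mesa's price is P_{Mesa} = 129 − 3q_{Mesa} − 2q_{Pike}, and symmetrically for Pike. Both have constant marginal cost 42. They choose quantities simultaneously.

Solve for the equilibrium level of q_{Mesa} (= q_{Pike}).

10.875

Mine Mesa's profit: π = q_{Mesa}(129 − 3q_{Mesa} − 2q_{Pike}) − 42q_{Mesa}.
∂π/∂q_{Mesa} = 87 − 6q_{Mesa} − 2q_{Pike} = 0 ⇒ q_{Mesa} = 14.5 − (1/3)q_{Pike}.
The game is symmetric, so in equilibrium q_{Pike} = q_{Mesa}: the reaction function gives (4/3)q_{Mesa} = 14.5, hence q_{Mesa} = 10.875.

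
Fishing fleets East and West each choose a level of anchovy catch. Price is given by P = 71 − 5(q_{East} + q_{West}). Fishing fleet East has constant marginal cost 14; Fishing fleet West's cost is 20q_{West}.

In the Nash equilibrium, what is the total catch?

Fishing fleet East's profit: π = q_{East}(71 − 5(q_{East} + q_{West})) − 14q_{East}.
∂π/∂q_{East} = 57 − 10q_{East} − 5q_{West} = 0, so q_{East} = 5.7 − 0.5q_{West}.
By the same steps for West: q_{West} = 5.1 − 0.5q_{East}.
Solving the two reaction functions simultaneously: (1 − (−0.5)(−0.5))q_{East} = 5.7 − 0.5·5.1, so 0.75q_{East} = 3.15 and q_{East} = 4.2.
Then q_{West} = 5.1 − 0.5·4.2 = 3.
Total catch: 4.2 + 3 = 7.2.

7.2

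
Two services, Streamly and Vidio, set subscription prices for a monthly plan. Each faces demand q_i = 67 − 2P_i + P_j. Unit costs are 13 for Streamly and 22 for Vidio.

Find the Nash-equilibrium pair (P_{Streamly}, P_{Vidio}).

Streamly's profit: π = (P_{Streamly} − 13)(67 − 2P_{Streamly} + P_{Vidio}).
∂π/∂P_{Streamly} = 93 − 4P_{Streamly} + P_{Vidio} = 0 ⇒ P_{Streamly} = 23.25 + 0.25P_{Vidio}.
Similarly P_{Vidio} = 27.75 + 0.25P_{Streamly}.
Solving the two reaction functions simultaneously: (1 − (0.25)(0.25))P_{Streamly} = 23.25 + 0.25·27.75, so 0.9375P_{Streamly} = 30.1875 and P_{Streamly} = 32.2.
Then P_{Vidio} = 27.75 + 0.25·32.2 = 35.8.

32.2, 35.8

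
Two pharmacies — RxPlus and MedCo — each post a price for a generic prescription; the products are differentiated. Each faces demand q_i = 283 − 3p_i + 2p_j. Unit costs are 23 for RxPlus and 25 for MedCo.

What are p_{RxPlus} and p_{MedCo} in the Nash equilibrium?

RxPlus's profit: π = (p_{RxPlus} − 23)(283 − 3p_{RxPlus} + 2p_{MedCo}).
∂π/∂p_{RxPlus} = 352 − 6p_{RxPlus} + 2p_{MedCo} = 0 ⇒ p_{RxPlus} = 176/3 + (1/3)p_{MedCo}.
Similarly p_{MedCo} = 179/3 + (1/3)p_{RxPlus}.
Solving the two reaction functions simultaneously: (1 − (1/3)(1/3))p_{RxPlus} = 176/3 + (1/3)·(179/3), so (8/9)p_{RxPlus} = 707/9 and p_{RxPlus} = 88.375.
Then p_{MedCo} = 179/3 + (1/3)·88.375 = 89.125.

88.375, 89.125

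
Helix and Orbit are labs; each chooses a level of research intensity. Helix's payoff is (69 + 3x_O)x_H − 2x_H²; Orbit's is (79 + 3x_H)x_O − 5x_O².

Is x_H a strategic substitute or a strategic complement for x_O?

Expanding Helix's payoff: 69x_H + 3x_Ox_H − 2x_H².
∂π/∂x_H = 69 + 3x_O − 4x_H = 0, so x_H = 17.25 + 0.75x_O.
The best-response slope dx_H/dx_O = 0.75 > 0: the reaction function is upward-sloping, so the choices are strategic complements.

strategic complements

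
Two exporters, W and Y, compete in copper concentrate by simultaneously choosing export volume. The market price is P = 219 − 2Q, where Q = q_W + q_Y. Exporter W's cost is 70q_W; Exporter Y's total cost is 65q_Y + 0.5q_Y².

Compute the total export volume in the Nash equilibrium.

47.1875

Exporter W's profit: π = q_W(219 − 2(q_W + q_Y)) − 70q_W.
∂π/∂q_W = 149 − 4q_W − 2q_Y = 0, so q_W = 37.25 − 0.5q_Y.
For Y: ∂π/∂q_Y = 154 − 5q_Y − 2q_W = 0 ⇒ q_Y = 30.8 − 0.4q_W.
Plugging q_Y into W's best response: q_W = 37.25 − 0.5(30.8 − 0.4q_W) ⇒ 0.8q_W = 21.85, so q_W = 27.3125.
Then q_Y = 30.8 − 0.4·27.3125 = 19.875.
Total export volume: 27.3125 + 19.875 = 47.1875.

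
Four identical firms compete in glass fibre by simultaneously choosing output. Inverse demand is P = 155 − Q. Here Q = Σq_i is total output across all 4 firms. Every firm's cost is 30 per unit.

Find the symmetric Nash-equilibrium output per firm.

A representative firm's profit is π_i = q_i(155 − Q) − 30q_i, with Q = q_i + Σ_{j≠i} q_j.
First-order condition: 125 − 2q_i − Σ_{j≠i} q_j = 0.
In a symmetric equilibrium every firm chooses the same q, so Σ_{j≠i} q_j = 3q. The condition becomes 125 − 5q = 0, giving q = 125/5 = 25.

25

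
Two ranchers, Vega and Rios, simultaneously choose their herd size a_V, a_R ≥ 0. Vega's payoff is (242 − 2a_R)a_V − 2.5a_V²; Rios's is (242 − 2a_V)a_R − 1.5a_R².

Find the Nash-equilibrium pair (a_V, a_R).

22, 66

Expanding Vega's payoff: 242a_V − 2a_Ra_V − 2.5a_V².
∂π/∂a_V = 242 − 2a_R − 5a_V = 0, so a_V = 48.4 − 0.4a_R.
Likewise for Rios: a_R = 242/3 − (2/3)a_V.
Solving the two reaction functions simultaneously: (1 − (−0.4)(−2/3))a_V = 48.4 − 0.4·(242/3), so (11/15)a_V = 242/15 and a_V = 22.
Then a_R = 242/3 − (2/3)·22 = 66.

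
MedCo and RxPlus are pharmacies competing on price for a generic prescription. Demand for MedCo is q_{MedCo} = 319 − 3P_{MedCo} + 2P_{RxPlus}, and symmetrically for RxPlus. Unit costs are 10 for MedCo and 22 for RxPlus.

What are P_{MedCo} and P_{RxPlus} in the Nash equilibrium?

MedCo's profit: π = (P_{MedCo} − 10)(319 − 3P_{MedCo} + 2P_{RxPlus}).
∂π/∂P_{MedCo} = 349 − 6P_{MedCo} + 2P_{RxPlus} = 0 ⇒ P_{MedCo} = 349/6 + (1/3)P_{RxPlus}.
Similarly P_{RxPlus} = 385/6 + (1/3)P_{MedCo}.
Substituting the second reaction function into the first: P_{MedCo} = 349/6 + (1/3)(385/6 + (1/3)P_{MedCo}), which gives (8/9)P_{MedCo} = 716/9 ⇒ P_{MedCo} = 89.5.
Then P_{RxPlus} = 385/6 + (1/3)·89.5 = 94.

89.5, 94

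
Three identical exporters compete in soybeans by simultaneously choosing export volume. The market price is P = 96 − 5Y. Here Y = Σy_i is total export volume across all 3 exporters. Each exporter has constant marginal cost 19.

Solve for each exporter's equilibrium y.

A representative exporter's profit is π_i = y_i(96 − 5Y) − 19y_i, with Y = y_i + Σ_{j≠i} y_j.
First-order condition: 77 − 10y_i − 5Σ_{j≠i} y_j = 0.
In a symmetric equilibrium every exporter chooses the same y, so Σ_{j≠i} y_j = 2y. The condition becomes 77 − 20y = 0, giving y = 77/20 = 3.85.

3.85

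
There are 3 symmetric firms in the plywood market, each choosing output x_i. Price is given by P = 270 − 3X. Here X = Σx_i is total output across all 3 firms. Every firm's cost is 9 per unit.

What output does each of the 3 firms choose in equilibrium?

21.75

A representative firm's profit is π_i = x_i(270 − 3X) − 9x_i, with X = x_i + Σ_{j≠i} x_j.
First-order condition: 261 − 6x_i − 3Σ_{j≠i} x_j = 0.
In a symmetric equilibrium every firm chooses the same x, so Σ_{j≠i} x_j = 2x. The condition becomes 261 − 12x = 0, giving x = 261/12 = 21.75.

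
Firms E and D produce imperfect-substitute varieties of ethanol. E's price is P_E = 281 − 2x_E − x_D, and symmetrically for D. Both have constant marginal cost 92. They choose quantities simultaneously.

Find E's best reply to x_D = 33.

Firm E's profit: π = x_E(281 − 2x_E − x_D) − 92x_E.
∂π/∂x_E = 189 − 4x_E − x_D = 0 ⇒ x_E = 47.25 − 0.25x_D.
At x_D = 33: x_E = 47.25 − 0.25·33 = 39.

39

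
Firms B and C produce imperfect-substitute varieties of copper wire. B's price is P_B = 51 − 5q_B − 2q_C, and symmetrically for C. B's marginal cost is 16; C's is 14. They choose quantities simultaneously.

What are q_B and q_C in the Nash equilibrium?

2.875, 3.125

Firm B's profit: π = q_B(51 − 5q_B − 2q_C) − 16q_B.
∂π/∂q_B = 35 − 10q_B − 2q_C = 0 ⇒ q_B = 3.5 − 0.2q_C.
Similarly q_C = 3.7 − 0.2q_B.
Solving the two reaction functions simultaneously: (1 − (−0.2)(−0.2))q_B = 3.5 − 0.2·3.7, so 0.96q_B = 2.76 and q_B = 2.875.
Then q_C = 3.7 − 0.2·2.875 = 3.125.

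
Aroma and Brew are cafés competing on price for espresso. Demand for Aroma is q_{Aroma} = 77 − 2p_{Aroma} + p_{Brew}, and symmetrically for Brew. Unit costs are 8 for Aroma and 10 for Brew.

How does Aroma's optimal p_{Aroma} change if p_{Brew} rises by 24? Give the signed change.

6

Aroma's profit: π = (p_{Aroma} − 8)(77 − 2p_{Aroma} + p_{Brew}).
∂π/∂p_{Aroma} = 93 − 4p_{Aroma} + p_{Brew} = 0 ⇒ p_{Aroma} = 23.25 + 0.25p_{Brew}.
The reaction-function slope is 0.25, so a 24-unit rise in p_{Brew} moves p_{Aroma} by 0.25 × 24 = 6. Aroma's best response rises — the actions are strategic complements.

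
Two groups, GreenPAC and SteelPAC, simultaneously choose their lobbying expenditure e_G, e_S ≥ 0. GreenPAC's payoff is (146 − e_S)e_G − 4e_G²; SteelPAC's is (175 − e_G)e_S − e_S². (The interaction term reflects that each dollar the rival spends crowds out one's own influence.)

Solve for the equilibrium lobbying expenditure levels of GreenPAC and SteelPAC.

7.8, 83.6

Expanding GreenPAC's payoff: 146e_G − e_Se_G − 4e_G².
∂π/∂e_G = 146 − e_S − 8e_G = 0, so e_G = 18.25 − 0.125e_S.
Likewise for SteelPAC: e_S = 87.5 − 0.5e_G.
Plugging e_S into GreenPAC's best response: e_G = 18.25 − 0.125(87.5 − 0.5e_G) ⇒ 0.9375e_G = 7.3125, so e_G = 7.8.
Then e_S = 87.5 − 0.5·7.8 = 83.6.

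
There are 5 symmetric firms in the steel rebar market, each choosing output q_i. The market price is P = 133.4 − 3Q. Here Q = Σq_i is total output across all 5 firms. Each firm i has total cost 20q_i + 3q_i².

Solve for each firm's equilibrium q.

4.725

A representative firm's profit is π_i = q_i(133.4 − 3Q) − 20q_i − 3q_i², with Q = q_i + Σ_{j≠i} q_j.
First-order condition: 113.4 − 12q_i − 3Σ_{j≠i} q_j = 0.
With identical firms, set every q_j = q: then 113.4 − 12q − 12q = 0, i.e. q = 113.4/24 = 4.725.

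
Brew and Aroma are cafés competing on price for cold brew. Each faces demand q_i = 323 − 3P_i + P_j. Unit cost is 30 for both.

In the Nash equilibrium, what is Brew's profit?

Brew's profit: π = (P_{Brew} − 30)(323 − 3P_{Brew} + P_{Aroma}).
∂π/∂P_{Brew} = 413 − 6P_{Brew} + P_{Aroma} = 0 ⇒ P_{Brew} = 413/6 + (1/6)P_{Aroma}.
By symmetry P_{Aroma} = P_{Brew}; substituting into the reaction function, (5/6)P_{Brew} = 413/6 and P_{Brew} = 82.6.
q_{Brew} = 323 − 3·82.6 + 82.6 = 157.8.
Profit = (82.6 − 30)·157.8 = 8300.28.

8300.28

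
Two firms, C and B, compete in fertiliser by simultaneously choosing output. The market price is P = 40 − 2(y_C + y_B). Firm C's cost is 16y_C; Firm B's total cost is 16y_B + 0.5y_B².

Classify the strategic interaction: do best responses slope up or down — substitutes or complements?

strategic substitutes

Firm C's profit: π = y_C(40 − 2(y_C + y_B)) − 16y_C.
∂π/∂y_C = 24 − 4y_C − 2y_B = 0, so y_C = 6 − 0.5y_B.
The best-response slope dy_C/dy_B = −0.5 < 0: the reaction function is downward-sloping, so the choices are strategic substitutes.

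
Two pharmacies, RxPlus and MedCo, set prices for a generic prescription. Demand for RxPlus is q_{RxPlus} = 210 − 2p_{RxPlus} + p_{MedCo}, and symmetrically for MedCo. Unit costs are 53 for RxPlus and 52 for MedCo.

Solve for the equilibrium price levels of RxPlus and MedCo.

105.2, 104.8

RxPlus's profit: π = (p_{RxPlus} − 53)(210 − 2p_{RxPlus} + p_{MedCo}).
∂π/∂p_{RxPlus} = 316 − 4p_{RxPlus} + p_{MedCo} = 0 ⇒ p_{RxPlus} = 79 + 0.25p_{MedCo}.
Similarly p_{MedCo} = 78.5 + 0.25p_{RxPlus}.
Solving the two reaction functions simultaneously: (1 − (0.25)(0.25))p_{RxPlus} = 79 + 0.25·78.5, so 0.9375p_{RxPlus} = 98.625 and p_{RxPlus} = 105.2.
Then p_{MedCo} = 78.5 + 0.25·105.2 = 104.8.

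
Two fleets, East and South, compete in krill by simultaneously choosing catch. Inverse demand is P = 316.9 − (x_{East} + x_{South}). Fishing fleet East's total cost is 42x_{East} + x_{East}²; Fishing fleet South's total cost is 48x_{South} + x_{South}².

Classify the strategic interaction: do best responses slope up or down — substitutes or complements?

strategic substitutes

Fishing fleet East's profit: π = x_{East}(316.9 − (x_{East} + x_{South})) − 42x_{East} − x_{East}².
∂π/∂x_{East} = 274.9 − 4x_{East} − x_{South} = 0, so x_{East} = 68.725 − 0.25x_{South}.
The best-response slope dx_{East}/dx_{South} = −0.25 < 0: the reaction function is downward-sloping, so the choices are strategic substitutes.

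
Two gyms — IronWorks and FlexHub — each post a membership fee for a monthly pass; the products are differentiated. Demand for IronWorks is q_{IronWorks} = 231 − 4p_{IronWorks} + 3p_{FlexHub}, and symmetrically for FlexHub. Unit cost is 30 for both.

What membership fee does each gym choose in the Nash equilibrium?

IronWorks's profit: π = (p_{IronWorks} − 30)(231 − 4p_{IronWorks} + 3p_{FlexHub}).
∂π/∂p_{IronWorks} = 351 − 8p_{IronWorks} + 3p_{FlexHub} = 0 ⇒ p_{IronWorks} = 43.875 + 0.375p_{FlexHub}.
By symmetry p_{FlexHub} = p_{IronWorks}; substituting into the reaction function, 0.625p_{IronWorks} = 43.875 and p_{IronWorks} = 70.2.

70.2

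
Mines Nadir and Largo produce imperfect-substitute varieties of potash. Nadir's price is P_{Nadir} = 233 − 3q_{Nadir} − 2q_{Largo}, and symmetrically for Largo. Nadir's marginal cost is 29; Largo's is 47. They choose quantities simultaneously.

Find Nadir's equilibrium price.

Mine Nadir's profit: π = q_{Nadir}(233 − 3q_{Nadir} − 2q_{Largo}) − 29q_{Nadir}.
∂π/∂q_{Nadir} = 204 − 6q_{Nadir} − 2q_{Largo} = 0 ⇒ q_{Nadir} = 34 − (1/3)q_{Largo}.
Similarly q_{Largo} = 31 − (1/3)q_{Nadir}.
Plugging q_{Largo} into Nadir's best response: q_{Nadir} = 34 − (1/3)(31 − (1/3)q_{Nadir}) ⇒ (8/9)q_{Nadir} = 71/3, so q_{Nadir} = 26.625.
Then q_{Largo} = 31 − (1/3)·26.625 = 22.125.
P_{Nadir} = 233 − 3·26.625 − 2·22.125 = 108.875.

108.875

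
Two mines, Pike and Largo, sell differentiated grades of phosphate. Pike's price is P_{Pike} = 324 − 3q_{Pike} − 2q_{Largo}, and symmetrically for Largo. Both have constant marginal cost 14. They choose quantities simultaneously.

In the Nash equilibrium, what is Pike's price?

Mine Pike's profit: π = q_{Pike}(324 − 3q_{Pike} − 2q_{Largo}) − 14q_{Pike}.
∂π/∂q_{Pike} = 310 − 6q_{Pike} − 2q_{Largo} = 0 ⇒ q_{Pike} = 155/3 − (1/3)q_{Largo}.
By symmetry q_{Largo} = q_{Pike}; substituting into the reaction function, (4/3)q_{Pike} = 155/3 and q_{Pike} = 38.75.
P_{Pike} = 324 − 3·38.75 − 2·38.75 = 130.25.

130.25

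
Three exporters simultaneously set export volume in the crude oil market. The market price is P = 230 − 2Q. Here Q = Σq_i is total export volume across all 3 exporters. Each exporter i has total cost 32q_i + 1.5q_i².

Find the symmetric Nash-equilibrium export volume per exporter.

18

A representative exporter's profit is π_i = q_i(230 − 2Q) − 32q_i − 1.5q_i², with Q = q_i + Σ_{j≠i} q_j.
First-order condition: 198 − 7q_i − 2Σ_{j≠i} q_j = 0.
Imposing symmetry (q_j = q for all j) turns Σ_{j≠i} q_j into 2q, so 198 = 11q and q = 18.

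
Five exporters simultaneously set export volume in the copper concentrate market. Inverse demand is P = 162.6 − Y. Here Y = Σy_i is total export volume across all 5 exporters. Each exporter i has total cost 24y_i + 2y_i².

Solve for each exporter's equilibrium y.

13.86

A representative exporter's profit is π_i = y_i(162.6 − Y) − 24y_i − 2y_i², with Y = y_i + Σ_{j≠i} y_j.
First-order condition: 138.6 − 6y_i − Σ_{j≠i} y_j = 0.
In a symmetric equilibrium every exporter chooses the same y, so Σ_{j≠i} y_j = 4y. The condition becomes 138.6 − 10y = 0, giving y = 138.6/10 = 13.86.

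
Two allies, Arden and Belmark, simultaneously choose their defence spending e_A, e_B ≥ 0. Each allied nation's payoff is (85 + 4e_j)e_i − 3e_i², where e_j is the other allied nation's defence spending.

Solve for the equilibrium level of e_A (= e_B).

Arden's payoff is (85 + 4e_B)e_A − 3e_A².
∂π/∂e_A = 85 + 4e_B − 6e_A = 0, so e_A = 85/6 + (2/3)e_B.
The game is symmetric, so in equilibrium e_B = e_A: the reaction function gives (1/3)e_A = 85/6, hence e_A = 42.5.

42.5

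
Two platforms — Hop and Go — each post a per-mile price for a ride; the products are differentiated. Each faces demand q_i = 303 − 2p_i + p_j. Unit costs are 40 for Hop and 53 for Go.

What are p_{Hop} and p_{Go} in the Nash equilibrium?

129.4, 134.6

Hop's profit: π = (p_{Hop} − 40)(303 − 2p_{Hop} + p_{Go}).
∂π/∂p_{Hop} = 383 − 4p_{Hop} + p_{Go} = 0 ⇒ p_{Hop} = 95.75 + 0.25p_{Go}.
Similarly p_{Go} = 102.25 + 0.25p_{Hop}.
Plugging p_{Go} into Hop's best response: p_{Hop} = 95.75 + 0.25(102.25 + 0.25p_{Hop}) ⇒ 0.9375p_{Hop} = 121.3125, so p_{Hop} = 129.4.
Then p_{Go} = 102.25 + 0.25·129.4 = 134.6.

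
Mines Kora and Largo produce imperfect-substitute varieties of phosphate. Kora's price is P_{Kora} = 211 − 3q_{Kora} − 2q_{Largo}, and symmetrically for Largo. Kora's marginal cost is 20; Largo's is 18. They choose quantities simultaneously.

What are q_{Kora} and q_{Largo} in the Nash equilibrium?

23.75, 24.25

Mine Kora's profit: π = q_{Kora}(211 − 3q_{Kora} − 2q_{Largo}) − 20q_{Kora}.
∂π/∂q_{Kora} = 191 − 6q_{Kora} − 2q_{Largo} = 0 ⇒ q_{Kora} = 191/6 − (1/3)q_{Largo}.
Similarly q_{Largo} = 193/6 − (1/3)q_{Kora}.
Plugging q_{Largo} into Kora's best response: q_{Kora} = 191/6 − (1/3)(193/6 − (1/3)q_{Kora}) ⇒ (8/9)q_{Kora} = 190/9, so q_{Kora} = 23.75.
Then q_{Largo} = 193/6 − (1/3)·23.75 = 24.25.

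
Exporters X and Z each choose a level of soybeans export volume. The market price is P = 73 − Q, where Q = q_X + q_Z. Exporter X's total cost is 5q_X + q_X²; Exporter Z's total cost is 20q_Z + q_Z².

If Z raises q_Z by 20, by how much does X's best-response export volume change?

Exporter X's profit: π = q_X(73 − (q_X + q_Z)) − 5q_X − q_X².
∂π/∂q_X = 68 − 4q_X − q_Z = 0, so q_X = 17 − 0.25q_Z.
The reaction-function slope is −0.25, so a 20-unit rise in q_Z moves q_X by −0.25 × 20 = −5. X's best response falls — the actions are strategic substitutes.

-5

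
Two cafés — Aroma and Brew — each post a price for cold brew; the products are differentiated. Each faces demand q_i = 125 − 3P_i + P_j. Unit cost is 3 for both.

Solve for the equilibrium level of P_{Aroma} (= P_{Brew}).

26.8

Aroma's profit: π = (P_{Aroma} − 3)(125 − 3P_{Aroma} + P_{Brew}).
∂π/∂P_{Aroma} = 134 − 6P_{Aroma} + P_{Brew} = 0 ⇒ P_{Aroma} = 67/3 + (1/6)P_{Brew}.
The game is symmetric, so in equilibrium P_{Brew} = P_{Aroma}: the reaction function gives (5/6)P_{Aroma} = 67/3, hence P_{Aroma} = 26.8.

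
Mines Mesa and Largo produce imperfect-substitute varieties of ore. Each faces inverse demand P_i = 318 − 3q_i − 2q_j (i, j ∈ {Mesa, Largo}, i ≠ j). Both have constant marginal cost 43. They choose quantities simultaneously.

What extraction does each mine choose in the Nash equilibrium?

34.375

Mine Mesa's profit: π = q_{Mesa}(318 − 3q_{Mesa} − 2q_{Largo}) − 43q_{Mesa}.
∂π/∂q_{Mesa} = 275 − 6q_{Mesa} − 2q_{Largo} = 0 ⇒ q_{Mesa} = 275/6 − (1/3)q_{Largo}.
By symmetry q_{Largo} = q_{Mesa}; substituting into the reaction function, (4/3)q_{Mesa} = 275/6 and q_{Mesa} = 34.375.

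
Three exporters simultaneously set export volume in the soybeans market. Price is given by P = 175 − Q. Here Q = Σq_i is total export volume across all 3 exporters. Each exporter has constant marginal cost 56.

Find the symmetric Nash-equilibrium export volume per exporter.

29.75

A representative exporter's profit is π_i = q_i(175 − Q) − 56q_i, with Q = q_i + Σ_{j≠i} q_j.
First-order condition: 119 − 2q_i − Σ_{j≠i} q_j = 0.
Imposing symmetry (q_j = q for all j) turns Σ_{j≠i} q_j into 2q, so 119 = 4q and q = 29.75.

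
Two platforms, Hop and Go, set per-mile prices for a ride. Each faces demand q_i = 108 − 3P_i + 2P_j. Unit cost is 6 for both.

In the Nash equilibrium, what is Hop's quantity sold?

Hop's profit: π = (P_{Hop} − 6)(108 − 3P_{Hop} + 2P_{Go}).
∂π/∂P_{Hop} = 126 − 6P_{Hop} + 2P_{Go} = 0 ⇒ P_{Hop} = 21 + (1/3)P_{Go}.
The game is symmetric, so in equilibrium P_{Go} = P_{Hop}: the reaction function gives (2/3)P_{Hop} = 21, hence P_{Hop} = 31.5.
q_{Hop} = 108 − 3·31.5 + 2·31.5 = 76.5.

76.5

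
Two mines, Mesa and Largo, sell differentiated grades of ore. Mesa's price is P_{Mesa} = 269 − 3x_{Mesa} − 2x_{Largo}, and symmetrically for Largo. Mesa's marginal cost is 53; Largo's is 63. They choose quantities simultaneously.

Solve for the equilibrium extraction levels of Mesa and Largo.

27.625, 25.125

Mine Mesa's profit: π = x_{Mesa}(269 − 3x_{Mesa} − 2x_{Largo}) − 53x_{Mesa}.
∂π/∂x_{Mesa} = 216 − 6x_{Mesa} − 2x_{Largo} = 0 ⇒ x_{Mesa} = 36 − (1/3)x_{Largo}.
Similarly x_{Largo} = 103/3 − (1/3)x_{Mesa}.
Plugging x_{Largo} into Mesa's best response: x_{Mesa} = 36 − (1/3)(103/3 − (1/3)x_{Mesa}) ⇒ (8/9)x_{Mesa} = 221/9, so x_{Mesa} = 27.625.
Then x_{Largo} = 103/3 − (1/3)·27.625 = 25.125.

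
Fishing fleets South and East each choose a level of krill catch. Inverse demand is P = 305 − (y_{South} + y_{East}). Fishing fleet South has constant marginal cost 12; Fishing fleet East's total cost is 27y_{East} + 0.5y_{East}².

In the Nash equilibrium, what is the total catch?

Fishing fleet South's profit: π = y_{South}(305 − (y_{South} + y_{East})) − 12y_{South}.
∂π/∂y_{South} = 293 − 2y_{South} − y_{East} = 0, so y_{South} = 146.5 − 0.5y_{East}.
For East: ∂π/∂y_{East} = 278 − 3y_{East} − y_{South} = 0 ⇒ y_{East} = 278/3 − (1/3)y_{South}.
Solving the two reaction functions simultaneously: (1 − (−0.5)(−1/3))y_{South} = 146.5 − 0.5·(278/3), so (5/6)y_{South} = 601/6 and y_{South} = 120.2.
Then y_{East} = 278/3 − (1/3)·120.2 = 52.6.
Total catch: 120.2 + 52.6 = 172.8.

172.8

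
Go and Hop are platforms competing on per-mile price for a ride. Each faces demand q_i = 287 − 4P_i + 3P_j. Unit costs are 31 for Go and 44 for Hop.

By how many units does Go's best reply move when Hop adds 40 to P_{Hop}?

Go's profit: π = (P_{Go} − 31)(287 − 4P_{Go} + 3P_{Hop}).
∂π/∂P_{Go} = 411 − 8P_{Go} + 3P_{Hop} = 0 ⇒ P_{Go} = 51.375 + 0.375P_{Hop}.
The reaction-function slope is 0.375, so a 40-unit rise in P_{Hop} moves P_{Go} by 0.375 × 40 = 15. Go's best response rises — the actions are strategic complements.

15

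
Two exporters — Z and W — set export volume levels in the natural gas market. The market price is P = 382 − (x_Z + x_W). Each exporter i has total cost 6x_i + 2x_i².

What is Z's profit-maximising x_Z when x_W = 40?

56

Exporter Z's profit: π = x_Z(382 − (x_Z + x_W)) − 6x_Z − 2x_Z².
∂π/∂x_Z = 376 − 6x_Z − x_W = 0, so x_Z = 188/3 − (1/6)x_W.
At x_W = 40: x_Z = 188/3 − (1/6)·40 = 56.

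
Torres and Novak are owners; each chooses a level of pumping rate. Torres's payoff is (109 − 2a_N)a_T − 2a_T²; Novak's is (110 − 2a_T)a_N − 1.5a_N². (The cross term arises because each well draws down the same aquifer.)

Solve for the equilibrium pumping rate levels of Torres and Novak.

13.375, 27.75

Expanding Torres's payoff: 109a_T − 2a_Na_T − 2a_T².
∂π/∂a_T = 109 − 2a_N − 4a_T = 0, so a_T = 27.25 − 0.5a_N.
Likewise for Novak: a_N = 110/3 − (2/3)a_T.
Solving the two reaction functions simultaneously: (1 − (−0.5)(−2/3))a_T = 27.25 − 0.5·(110/3), so (2/3)a_T = 107/12 and a_T = 13.375.
Then a_N = 110/3 − (2/3)·13.375 = 27.75.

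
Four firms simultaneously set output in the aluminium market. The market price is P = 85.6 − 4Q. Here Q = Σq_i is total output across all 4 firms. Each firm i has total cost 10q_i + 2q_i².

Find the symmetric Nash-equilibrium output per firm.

3.15

A representative firm's profit is π_i = q_i(85.6 − 4Q) − 10q_i − 2q_i², with Q = q_i + Σ_{j≠i} q_j.
First-order condition: 75.6 − 12q_i − 4Σ_{j≠i} q_j = 0.
Imposing symmetry (q_j = q for all j) turns Σ_{j≠i} q_j into 3q, so 75.6 = 24q and q = 3.15.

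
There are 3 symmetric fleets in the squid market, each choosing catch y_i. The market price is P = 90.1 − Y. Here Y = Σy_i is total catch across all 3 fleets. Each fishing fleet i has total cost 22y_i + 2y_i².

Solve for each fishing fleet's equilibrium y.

8.5125

A representative fishing fleet's profit is π_i = y_i(90.1 − Y) − 22y_i − 2y_i², with Y = y_i + Σ_{j≠i} y_j.
First-order condition: 68.1 − 6y_i − Σ_{j≠i} y_j = 0.
Imposing symmetry (y_j = y for all j) turns Σ_{j≠i} y_j into 2y, so 68.1 = 8y and y = 8.5125.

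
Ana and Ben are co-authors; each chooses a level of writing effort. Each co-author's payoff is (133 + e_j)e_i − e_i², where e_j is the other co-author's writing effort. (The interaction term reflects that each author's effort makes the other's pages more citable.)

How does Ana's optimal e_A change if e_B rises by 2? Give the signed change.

Ana's payoff is (133 + e_B)e_A − e_A².
∂π/∂e_A = 133 + e_B − 2e_A = 0, so e_A = 66.5 + 0.5e_B.
The reaction-function slope is 0.5, so a 2-unit rise in e_B moves e_A by 0.5 × 2 = 1. Ana's best response rises — the actions are strategic complements.

1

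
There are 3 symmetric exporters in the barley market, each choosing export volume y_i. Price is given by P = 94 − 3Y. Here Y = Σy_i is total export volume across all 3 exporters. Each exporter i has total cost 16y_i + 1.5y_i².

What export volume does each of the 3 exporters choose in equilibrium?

A representative exporter's profit is π_i = y_i(94 − 3Y) − 16y_i − 1.5y_i², with Y = y_i + Σ_{j≠i} y_j.
First-order condition: 78 − 9y_i − 3Σ_{j≠i} y_j = 0.
With identical exporters, set every y_j = y: then 78 − 9y − 6y = 0, i.e. y = 78/15 = 5.2.

5.2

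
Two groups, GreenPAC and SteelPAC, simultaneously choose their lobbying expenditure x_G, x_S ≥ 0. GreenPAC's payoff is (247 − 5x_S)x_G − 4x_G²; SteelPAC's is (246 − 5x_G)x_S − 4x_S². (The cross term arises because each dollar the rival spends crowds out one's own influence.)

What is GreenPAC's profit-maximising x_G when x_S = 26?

Expanding GreenPAC's payoff: 247x_G − 5x_Sx_G − 4x_G².
∂π/∂x_G = 247 − 5x_S − 8x_G = 0, so x_G = 30.875 − 0.625x_S.
At x_S = 26: x_G = 30.875 − 0.625·26 = 14.625.

14.625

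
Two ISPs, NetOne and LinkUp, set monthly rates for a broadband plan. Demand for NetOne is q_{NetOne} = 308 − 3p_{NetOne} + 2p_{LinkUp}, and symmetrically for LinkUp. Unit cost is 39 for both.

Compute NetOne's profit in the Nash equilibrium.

13567.6875

NetOne's profit: π = (p_{NetOne} − 39)(308 − 3p_{NetOne} + 2p_{LinkUp}).
∂π/∂p_{NetOne} = 425 − 6p_{NetOne} + 2p_{LinkUp} = 0 ⇒ p_{NetOne} = 425/6 + (1/3)p_{LinkUp}.
The game is symmetric, so in equilibrium p_{LinkUp} = p_{NetOne}: the reaction function gives (2/3)p_{NetOne} = 425/6, hence p_{NetOne} = 106.25.
q_{NetOne} = 308 − 3·106.25 + 2·106.25 = 201.75.
Profit = (106.25 − 39)·201.75 = 13567.6875.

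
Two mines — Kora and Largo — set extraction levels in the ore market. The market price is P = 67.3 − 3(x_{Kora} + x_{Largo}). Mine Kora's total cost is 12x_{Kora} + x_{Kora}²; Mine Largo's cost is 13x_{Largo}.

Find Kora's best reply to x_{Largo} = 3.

5.7875

Mine Kora's profit: π = x_{Kora}(67.3 − 3(x_{Kora} + x_{Largo})) − 12x_{Kora} − x_{Kora}².
∂π/∂x_{Kora} = 55.3 − 8x_{Kora} − 3x_{Largo} = 0, so x_{Kora} = 6.9125 − 0.375x_{Largo}.
At x_{Largo} = 3: x_{Kora} = 6.9125 − 0.375·3 = 5.7875.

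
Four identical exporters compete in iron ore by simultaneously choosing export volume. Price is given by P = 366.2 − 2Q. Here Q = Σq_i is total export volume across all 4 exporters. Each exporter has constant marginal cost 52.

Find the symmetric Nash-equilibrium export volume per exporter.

31.42

A representative exporter's profit is π_i = q_i(366.2 − 2Q) − 52q_i, with Q = q_i + Σ_{j≠i} q_j.
First-order condition: 314.2 − 4q_i − 2Σ_{j≠i} q_j = 0.
Imposing symmetry (q_j = q for all j) turns Σ_{j≠i} q_j into 3q, so 314.2 = 10q and q = 31.42.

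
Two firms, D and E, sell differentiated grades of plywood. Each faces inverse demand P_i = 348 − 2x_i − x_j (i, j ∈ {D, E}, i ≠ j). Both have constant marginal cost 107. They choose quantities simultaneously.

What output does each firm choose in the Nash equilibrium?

48.2

Firm D's profit: π = x_D(348 − 2x_D − x_E) − 107x_D.
∂π/∂x_D = 241 − 4x_D − x_E = 0 ⇒ x_D = 60.25 − 0.25x_E.
By symmetry x_E = x_D; substituting into the reaction function, 1.25x_D = 60.25 and x_D = 48.2.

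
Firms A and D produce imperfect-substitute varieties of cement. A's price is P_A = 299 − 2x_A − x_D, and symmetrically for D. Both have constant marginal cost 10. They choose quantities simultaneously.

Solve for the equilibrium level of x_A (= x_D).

57.8

Firm A's profit: π = x_A(299 − 2x_A − x_D) − 10x_A.
∂π/∂x_A = 289 − 4x_A − x_D = 0 ⇒ x_A = 72.25 − 0.25x_D.
The game is symmetric, so in equilibrium x_D = x_A: the reaction function gives 1.25x_A = 72.25, hence x_A = 57.8.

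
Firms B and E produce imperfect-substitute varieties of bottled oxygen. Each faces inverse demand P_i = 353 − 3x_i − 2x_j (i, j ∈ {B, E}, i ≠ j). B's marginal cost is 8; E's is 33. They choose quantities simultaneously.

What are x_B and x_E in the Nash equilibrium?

44.6875, 38.4375

Firm B's profit: π = x_B(353 − 3x_B − 2x_E) − 8x_B.
∂π/∂x_B = 345 − 6x_B − 2x_E = 0 ⇒ x_B = 57.5 − (1/3)x_E.
Similarly x_E = 160/3 − (1/3)x_B.
Substituting the second reaction function into the first: x_B = 57.5 − (1/3)(160/3 − (1/3)x_B), which gives (8/9)x_B = 715/18 ⇒ x_B = 44.6875.
Then x_E = 160/3 − (1/3)·44.6875 = 38.4375.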